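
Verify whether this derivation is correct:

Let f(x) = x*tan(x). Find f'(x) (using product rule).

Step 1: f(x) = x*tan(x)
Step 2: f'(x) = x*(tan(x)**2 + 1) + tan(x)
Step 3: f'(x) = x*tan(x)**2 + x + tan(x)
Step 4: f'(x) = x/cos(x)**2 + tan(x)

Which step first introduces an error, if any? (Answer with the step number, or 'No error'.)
No error

All steps in this derivation are correct.
The final answer f'(x) = x/cos(x)**2 + tan(x) is valid.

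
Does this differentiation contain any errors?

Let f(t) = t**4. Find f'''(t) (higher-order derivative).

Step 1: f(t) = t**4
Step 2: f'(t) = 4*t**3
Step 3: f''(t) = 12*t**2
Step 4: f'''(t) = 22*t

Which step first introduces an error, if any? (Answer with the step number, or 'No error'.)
Step 4

Step 4 is incorrect due to a wrong coefficient.
The step shows: 22*t
The correct value should be: 24*t

Explanation: The coefficient 24 was incorrectly written as 22: the term 24*t was incorrectly written as 22*t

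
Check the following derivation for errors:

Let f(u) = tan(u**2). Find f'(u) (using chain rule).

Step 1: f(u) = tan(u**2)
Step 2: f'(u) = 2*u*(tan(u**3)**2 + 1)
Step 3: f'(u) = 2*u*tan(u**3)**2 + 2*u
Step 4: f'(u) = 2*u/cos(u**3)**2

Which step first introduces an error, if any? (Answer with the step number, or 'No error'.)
Step 2

Step 2 is incorrect due to a wrong exponent.
The step shows: 2*u*(tan(u**3)**2 + 1)
The correct value should be: 2*u*(tan(u**2)**2 + 1)

Explanation: The exponent 2 on u was incorrectly written as 3: the term 2*u*(tan(u**2)**2 + 1) was incorrectly written as 2*u*(tan(u**3)**2 + 1)
The later steps are derived from this incorrect expression, so the error originates in Step 2.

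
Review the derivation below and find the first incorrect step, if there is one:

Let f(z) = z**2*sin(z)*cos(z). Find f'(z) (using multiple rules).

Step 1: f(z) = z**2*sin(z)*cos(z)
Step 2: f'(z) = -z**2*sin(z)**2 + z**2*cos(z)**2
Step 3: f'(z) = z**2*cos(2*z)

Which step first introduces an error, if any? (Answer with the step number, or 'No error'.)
Step 2

Step 2 is incorrect due to a dropped term.
The step shows: -z**2*sin(z)**2 + z**2*cos(z)**2
The correct value should be: -z**2*sin(z)**2 + z**2*cos(z)**2 + 2*z*sin(z)*cos(z)

Explanation: A term was dropped: the term 2*z*sin(z)*cos(z) was incorrectly omitted
The later steps are derived from this incorrect expression, so the error originates in Step 2.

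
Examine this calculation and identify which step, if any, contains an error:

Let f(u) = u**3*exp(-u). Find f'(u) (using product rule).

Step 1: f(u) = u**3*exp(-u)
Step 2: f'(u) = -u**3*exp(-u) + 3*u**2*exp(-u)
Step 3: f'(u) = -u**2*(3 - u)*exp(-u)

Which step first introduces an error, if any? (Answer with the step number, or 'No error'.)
Step 3

Step 3 is incorrect due to a sign flip.
The step shows: -u**2*(3 - u)*exp(-u)
The correct value should be: u**2*(3 - u)*exp(-u)

Explanation: The sign of the whole expression was flipped: the term u**2*(3 - u)*exp(-u) was incorrectly written as -u**2*(3 - u)*exp(-u)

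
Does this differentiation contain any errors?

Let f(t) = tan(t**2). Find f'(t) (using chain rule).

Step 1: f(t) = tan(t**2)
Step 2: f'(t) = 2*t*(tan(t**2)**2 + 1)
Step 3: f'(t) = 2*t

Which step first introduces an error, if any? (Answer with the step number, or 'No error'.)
Step 3

Step 3 is incorrect due to a dropped term.
The step shows: 2*t
The correct value should be: 2*t*tan(t**2)**2 + 2*t

Explanation: A term was dropped: the term 2*t*tan(t**2)**2 was incorrectly omitted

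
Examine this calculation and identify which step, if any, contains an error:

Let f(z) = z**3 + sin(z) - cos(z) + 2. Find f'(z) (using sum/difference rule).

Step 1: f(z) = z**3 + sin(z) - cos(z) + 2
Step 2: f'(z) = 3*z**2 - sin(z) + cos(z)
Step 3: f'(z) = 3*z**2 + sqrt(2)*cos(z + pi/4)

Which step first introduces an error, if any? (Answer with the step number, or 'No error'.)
Step 2

Step 2 is incorrect due to a sign flip.
The step shows: 3*z**2 - sin(z) + cos(z)
The correct value should be: 3*z**2 + sin(z) + cos(z)

Explanation: The sign of one term was flipped: the term sin(z) was incorrectly written as -sin(z)
The later steps are derived from this incorrect expression, so the error originates in Step 2.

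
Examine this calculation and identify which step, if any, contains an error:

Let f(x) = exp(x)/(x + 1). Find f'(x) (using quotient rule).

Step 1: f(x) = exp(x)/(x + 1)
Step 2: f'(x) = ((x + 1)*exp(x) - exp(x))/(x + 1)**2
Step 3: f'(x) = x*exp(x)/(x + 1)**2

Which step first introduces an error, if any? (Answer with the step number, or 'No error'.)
No error

All steps in this derivation are correct.
The final answer f'(x) = x*exp(x)/(x + 1)**2 is valid.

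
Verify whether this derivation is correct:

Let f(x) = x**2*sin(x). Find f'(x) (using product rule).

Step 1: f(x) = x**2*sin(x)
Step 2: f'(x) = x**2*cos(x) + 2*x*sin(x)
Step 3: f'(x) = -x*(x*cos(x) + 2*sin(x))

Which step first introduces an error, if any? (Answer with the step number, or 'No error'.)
Step 3

Step 3 is incorrect due to a sign flip.
The step shows: -x*(x*cos(x) + 2*sin(x))
The correct value should be: x*(x*cos(x) + 2*sin(x))

Explanation: The sign of the whole expression was flipped: the term x*(x*cos(x) + 2*sin(x)) was incorrectly written as -x*(x*cos(x) + 2*sin(x))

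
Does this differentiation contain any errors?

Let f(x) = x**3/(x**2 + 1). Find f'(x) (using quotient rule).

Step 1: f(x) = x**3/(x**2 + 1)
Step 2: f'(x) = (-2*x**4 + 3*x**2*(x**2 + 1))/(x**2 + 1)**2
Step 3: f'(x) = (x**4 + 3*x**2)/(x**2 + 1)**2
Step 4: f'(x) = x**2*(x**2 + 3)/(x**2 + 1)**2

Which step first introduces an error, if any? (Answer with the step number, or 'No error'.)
No error

All steps in this derivation are correct.
The final answer f'(x) = x**2*(x**2 + 3)/(x**2 + 1)**2 is valid.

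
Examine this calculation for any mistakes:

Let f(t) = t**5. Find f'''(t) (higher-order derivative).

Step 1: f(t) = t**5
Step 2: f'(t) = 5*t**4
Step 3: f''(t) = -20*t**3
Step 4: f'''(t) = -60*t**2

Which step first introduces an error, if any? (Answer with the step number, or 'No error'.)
Step 3

Step 3 is incorrect due to a sign flip.
The step shows: -20*t**3
The correct value should be: 20*t**3

Explanation: The sign of the whole expression was flipped: the term 20*t**3 was incorrectly written as -20*t**3
The later steps are derived from this incorrect expression, so the error originates in Step 3.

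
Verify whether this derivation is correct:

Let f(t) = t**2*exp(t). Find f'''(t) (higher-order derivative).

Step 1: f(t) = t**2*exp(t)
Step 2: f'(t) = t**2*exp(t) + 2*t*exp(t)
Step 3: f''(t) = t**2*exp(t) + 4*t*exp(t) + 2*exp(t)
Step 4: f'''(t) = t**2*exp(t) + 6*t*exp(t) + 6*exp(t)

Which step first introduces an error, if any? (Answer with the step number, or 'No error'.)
No error

All steps in this derivation are correct.
The final answer f'''(t) = t**2*exp(t) + 6*t*exp(t) + 6*exp(t) is valid.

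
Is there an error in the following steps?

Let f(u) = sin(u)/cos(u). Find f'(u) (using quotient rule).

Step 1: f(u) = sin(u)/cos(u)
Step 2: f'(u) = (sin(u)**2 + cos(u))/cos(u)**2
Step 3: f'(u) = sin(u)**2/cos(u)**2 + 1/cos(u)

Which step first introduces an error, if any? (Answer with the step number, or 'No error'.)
Step 2

Step 2 is incorrect due to a wrong exponent.
The step shows: (sin(u)**2 + cos(u))/cos(u)**2
The correct value should be: (sin(u)**2 + cos(u)**2)/cos(u)**2

Explanation: The exponent 2 on cos(u) was incorrectly written as 1: the term (sin(u)**2 + cos(u)**2)/cos(u)**2 was incorrectly written as (sin(u)**2 + cos(u))/cos(u)**2
The later steps are derived from this incorrect expression, so the error originates in Step 2.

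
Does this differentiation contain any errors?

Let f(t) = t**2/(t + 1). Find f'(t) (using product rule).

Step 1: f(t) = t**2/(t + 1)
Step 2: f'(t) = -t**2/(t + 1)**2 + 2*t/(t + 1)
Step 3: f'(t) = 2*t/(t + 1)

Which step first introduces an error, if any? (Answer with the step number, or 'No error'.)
Step 3

Step 3 is incorrect due to a dropped term.
The step shows: 2*t/(t + 1)
The correct value should be: -t**2/(t**2 + 2*t + 1) + 2*t/(t + 1)

Explanation: A term was dropped: the term -t**2/(t**2 + 2*t + 1) was incorrectly omitted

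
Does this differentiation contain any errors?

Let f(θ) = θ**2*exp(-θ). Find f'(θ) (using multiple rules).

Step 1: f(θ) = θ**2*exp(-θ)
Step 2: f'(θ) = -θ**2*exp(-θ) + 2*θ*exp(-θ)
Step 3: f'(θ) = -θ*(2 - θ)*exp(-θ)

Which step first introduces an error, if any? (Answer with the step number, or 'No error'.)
Step 3

Step 3 is incorrect due to a sign flip.
The step shows: -θ*(2 - θ)*exp(-θ)
The correct value should be: θ*(2 - θ)*exp(-θ)

Explanation: The sign of the whole expression was flipped: the term θ*(2 - θ)*exp(-θ) was incorrectly written as -θ*(2 - θ)*exp(-θ)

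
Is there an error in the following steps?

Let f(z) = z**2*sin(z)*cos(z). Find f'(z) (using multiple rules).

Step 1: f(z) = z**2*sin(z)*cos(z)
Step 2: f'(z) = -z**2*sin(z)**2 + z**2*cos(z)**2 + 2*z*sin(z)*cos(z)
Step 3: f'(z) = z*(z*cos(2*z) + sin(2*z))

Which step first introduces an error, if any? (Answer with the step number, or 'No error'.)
No error

All steps in this derivation are correct.
The final answer f'(z) = z*(z*cos(2*z) + sin(2*z)) is valid.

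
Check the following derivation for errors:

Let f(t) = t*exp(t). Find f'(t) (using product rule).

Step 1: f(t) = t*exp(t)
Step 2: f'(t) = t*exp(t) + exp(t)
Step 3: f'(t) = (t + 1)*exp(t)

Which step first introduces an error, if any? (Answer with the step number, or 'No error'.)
No error

All steps in this derivation are correct.
The final answer f'(t) = (t + 1)*exp(t) is valid.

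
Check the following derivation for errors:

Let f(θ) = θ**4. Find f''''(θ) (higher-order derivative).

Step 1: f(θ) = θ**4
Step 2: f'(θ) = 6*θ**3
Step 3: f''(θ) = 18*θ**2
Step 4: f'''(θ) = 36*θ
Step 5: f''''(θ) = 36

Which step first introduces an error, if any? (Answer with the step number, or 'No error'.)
Step 2

Step 2 is incorrect due to a wrong coefficient.
The step shows: 6*θ**3
The correct value should be: 4*θ**3

Explanation: The coefficient 4 was incorrectly written as 6: the term 4*θ**3 was incorrectly written as 6*θ**3
The later steps are derived from this incorrect expression, so the error originates in Step 2.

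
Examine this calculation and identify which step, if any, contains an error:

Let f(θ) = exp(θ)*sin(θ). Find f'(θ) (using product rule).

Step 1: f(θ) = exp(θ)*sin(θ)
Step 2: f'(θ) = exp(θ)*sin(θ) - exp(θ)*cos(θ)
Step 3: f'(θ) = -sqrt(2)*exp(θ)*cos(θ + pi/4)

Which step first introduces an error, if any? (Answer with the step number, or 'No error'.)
Step 2

Step 2 is incorrect due to a sign flip.
The step shows: exp(θ)*sin(θ) - exp(θ)*cos(θ)
The correct value should be: exp(θ)*sin(θ) + exp(θ)*cos(θ)

Explanation: The sign of one term was flipped: the term exp(θ)*cos(θ) was incorrectly written as -exp(θ)*cos(θ)
The later steps are derived from this incorrect expression, so the error originates in Step 2.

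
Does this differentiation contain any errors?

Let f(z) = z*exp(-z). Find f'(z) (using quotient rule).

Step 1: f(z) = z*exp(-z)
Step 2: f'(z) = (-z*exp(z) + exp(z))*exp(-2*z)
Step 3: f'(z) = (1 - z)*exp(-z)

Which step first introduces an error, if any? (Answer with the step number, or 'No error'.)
No error

All steps in this derivation are correct.
The final answer f'(z) = (1 - z)*exp(-z) is valid.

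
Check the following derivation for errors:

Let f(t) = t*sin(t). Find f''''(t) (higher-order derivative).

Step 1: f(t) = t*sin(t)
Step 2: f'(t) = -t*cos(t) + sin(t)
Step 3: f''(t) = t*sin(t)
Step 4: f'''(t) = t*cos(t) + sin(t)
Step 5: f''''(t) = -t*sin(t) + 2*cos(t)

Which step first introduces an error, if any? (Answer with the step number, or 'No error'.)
Step 2

Step 2 is incorrect due to a sign flip.
The step shows: -t*cos(t) + sin(t)
The correct value should be: t*cos(t) + sin(t)

Explanation: The sign of one term was flipped: the term t*cos(t) was incorrectly written as -t*cos(t)
The later steps are derived from this incorrect expression, so the error originates in Step 2.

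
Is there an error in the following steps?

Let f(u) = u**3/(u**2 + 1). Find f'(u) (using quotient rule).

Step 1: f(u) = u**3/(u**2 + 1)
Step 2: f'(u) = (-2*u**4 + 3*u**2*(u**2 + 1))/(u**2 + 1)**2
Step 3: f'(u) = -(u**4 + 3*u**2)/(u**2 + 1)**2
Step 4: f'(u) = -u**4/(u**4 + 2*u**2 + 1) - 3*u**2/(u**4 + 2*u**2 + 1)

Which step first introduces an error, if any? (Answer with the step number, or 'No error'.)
Step 3

Step 3 is incorrect due to a sign flip.
The step shows: -(u**4 + 3*u**2)/(u**2 + 1)**2
The correct value should be: (u**4 + 3*u**2)/(u**2 + 1)**2

Explanation: The sign of the whole expression was flipped: the term (u**4 + 3*u**2)/(u**2 + 1)**2 was incorrectly written as -(u**4 + 3*u**2)/(u**2 + 1)**2
The later steps are derived from this incorrect expression, so the error originates in Step 3.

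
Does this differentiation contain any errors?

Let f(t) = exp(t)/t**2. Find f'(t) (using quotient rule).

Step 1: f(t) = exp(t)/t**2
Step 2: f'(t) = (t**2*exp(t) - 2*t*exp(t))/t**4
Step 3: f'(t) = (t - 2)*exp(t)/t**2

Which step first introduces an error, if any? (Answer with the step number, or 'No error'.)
Step 3

Step 3 is incorrect due to a wrong exponent.
The step shows: (t - 2)*exp(t)/t**2
The correct value should be: (t - 2)*exp(t)/t**3

Explanation: The exponent -3 on t was incorrectly written as -2: the term (t - 2)*exp(t)/t**3 was incorrectly written as (t - 2)*exp(t)/t**2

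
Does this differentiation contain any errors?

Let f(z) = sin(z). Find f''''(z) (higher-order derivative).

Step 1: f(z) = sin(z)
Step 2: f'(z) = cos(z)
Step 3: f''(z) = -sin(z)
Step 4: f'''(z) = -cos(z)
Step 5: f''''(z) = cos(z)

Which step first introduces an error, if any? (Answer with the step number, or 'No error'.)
Step 5

Step 5 is incorrect due to a wrong trig function.
The step shows: cos(z)
The correct value should be: sin(z)

Explanation: sin(z) was incorrectly written as cos(z): the term sin(z) was incorrectly written as cos(z)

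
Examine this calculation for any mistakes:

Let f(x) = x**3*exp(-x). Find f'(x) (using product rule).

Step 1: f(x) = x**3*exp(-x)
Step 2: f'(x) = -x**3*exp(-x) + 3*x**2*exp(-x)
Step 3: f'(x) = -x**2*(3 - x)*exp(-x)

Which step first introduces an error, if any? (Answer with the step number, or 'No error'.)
Step 3

Step 3 is incorrect due to a sign flip.
The step shows: -x**2*(3 - x)*exp(-x)
The correct value should be: x**2*(3 - x)*exp(-x)

Explanation: The sign of the whole expression was flipped: the term x**2*(3 - x)*exp(-x) was incorrectly written as -x**2*(3 - x)*exp(-x)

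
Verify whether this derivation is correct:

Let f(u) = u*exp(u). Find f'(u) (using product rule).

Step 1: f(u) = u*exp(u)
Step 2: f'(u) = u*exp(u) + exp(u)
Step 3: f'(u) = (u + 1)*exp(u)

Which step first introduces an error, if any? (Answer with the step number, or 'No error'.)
No error

All steps in this derivation are correct.
The final answer f'(u) = (u + 1)*exp(u) is valid.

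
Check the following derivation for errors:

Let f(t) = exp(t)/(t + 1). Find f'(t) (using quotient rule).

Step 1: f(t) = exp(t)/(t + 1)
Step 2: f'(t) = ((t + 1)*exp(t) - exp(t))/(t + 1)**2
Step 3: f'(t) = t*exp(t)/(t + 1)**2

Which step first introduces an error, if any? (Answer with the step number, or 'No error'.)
No error

All steps in this derivation are correct.
The final answer f'(t) = t*exp(t)/(t + 1)**2 is valid.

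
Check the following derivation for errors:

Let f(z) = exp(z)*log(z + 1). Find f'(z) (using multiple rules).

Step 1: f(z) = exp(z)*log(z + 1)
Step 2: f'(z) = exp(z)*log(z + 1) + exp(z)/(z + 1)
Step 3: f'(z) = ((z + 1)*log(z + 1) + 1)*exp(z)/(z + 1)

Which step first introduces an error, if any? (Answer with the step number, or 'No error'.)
No error

All steps in this derivation are correct.
The final answer f'(z) = ((z + 1)*log(z + 1) + 1)*exp(z)/(z + 1) is valid.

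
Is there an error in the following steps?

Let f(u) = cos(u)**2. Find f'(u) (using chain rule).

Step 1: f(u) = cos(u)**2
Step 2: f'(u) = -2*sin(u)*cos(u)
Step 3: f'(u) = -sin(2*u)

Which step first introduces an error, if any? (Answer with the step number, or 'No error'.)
No error

All steps in this derivation are correct.
The final answer f'(u) = -sin(2*u) is valid.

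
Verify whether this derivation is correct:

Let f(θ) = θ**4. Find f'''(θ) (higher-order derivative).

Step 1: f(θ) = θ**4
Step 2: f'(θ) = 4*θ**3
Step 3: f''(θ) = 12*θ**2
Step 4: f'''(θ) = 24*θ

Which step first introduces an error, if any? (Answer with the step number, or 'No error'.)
No error

All steps in this derivation are correct.
The final answer f'''(θ) = 24*θ is valid.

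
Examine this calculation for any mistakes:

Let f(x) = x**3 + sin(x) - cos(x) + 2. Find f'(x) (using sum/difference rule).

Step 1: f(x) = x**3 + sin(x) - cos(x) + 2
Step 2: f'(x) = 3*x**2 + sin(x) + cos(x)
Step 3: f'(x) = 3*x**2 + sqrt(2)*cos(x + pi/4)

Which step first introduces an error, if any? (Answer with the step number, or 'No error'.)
Step 3

Step 3 is incorrect due to a wrong trig function.
The step shows: 3*x**2 + sqrt(2)*cos(x + pi/4)
The correct value should be: 3*x**2 + sqrt(2)*sin(x + pi/4)

Explanation: sin(x + pi/4) was incorrectly written as cos(x + pi/4): the term sqrt(2)*sin(x + pi/4) was incorrectly written as sqrt(2)*cos(x + pi/4)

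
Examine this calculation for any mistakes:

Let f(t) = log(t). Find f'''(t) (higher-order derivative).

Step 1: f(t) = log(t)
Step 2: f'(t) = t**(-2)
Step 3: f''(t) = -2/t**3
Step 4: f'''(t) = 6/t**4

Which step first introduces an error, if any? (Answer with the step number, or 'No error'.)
Step 2

Step 2 is incorrect due to a wrong exponent.
The step shows: t**(-2)
The correct value should be: 1/t

Explanation: The exponent -1 on t was incorrectly written as -2: the term 1/t was incorrectly written as t**(-2)
The later steps are derived from this incorrect expression, so the error originates in Step 2.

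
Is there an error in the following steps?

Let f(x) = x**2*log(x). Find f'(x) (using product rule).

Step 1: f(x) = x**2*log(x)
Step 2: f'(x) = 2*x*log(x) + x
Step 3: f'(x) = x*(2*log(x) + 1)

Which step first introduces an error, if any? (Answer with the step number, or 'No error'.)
No error

All steps in this derivation are correct.
The final answer f'(x) = x*(2*log(x) + 1) is valid.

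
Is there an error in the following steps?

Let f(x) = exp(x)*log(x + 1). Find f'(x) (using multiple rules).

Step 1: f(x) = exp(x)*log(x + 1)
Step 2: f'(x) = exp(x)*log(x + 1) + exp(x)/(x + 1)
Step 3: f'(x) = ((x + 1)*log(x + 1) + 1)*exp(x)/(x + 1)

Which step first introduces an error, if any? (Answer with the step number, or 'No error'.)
No error

All steps in this derivation are correct.
The final answer f'(x) = ((x + 1)*log(x + 1) + 1)*exp(x)/(x + 1) is valid.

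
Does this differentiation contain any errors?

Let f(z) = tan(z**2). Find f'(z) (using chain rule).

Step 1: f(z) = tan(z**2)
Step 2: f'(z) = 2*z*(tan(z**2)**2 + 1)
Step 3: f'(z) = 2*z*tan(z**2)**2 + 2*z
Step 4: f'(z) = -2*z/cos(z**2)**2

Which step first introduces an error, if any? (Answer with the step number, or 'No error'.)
Step 4

Step 4 is incorrect due to a sign flip.
The step shows: -2*z/cos(z**2)**2
The correct value should be: 2*z/cos(z**2)**2

Explanation: The sign of the whole expression was flipped: the term 2*z/cos(z**2)**2 was incorrectly written as -2*z/cos(z**2)**2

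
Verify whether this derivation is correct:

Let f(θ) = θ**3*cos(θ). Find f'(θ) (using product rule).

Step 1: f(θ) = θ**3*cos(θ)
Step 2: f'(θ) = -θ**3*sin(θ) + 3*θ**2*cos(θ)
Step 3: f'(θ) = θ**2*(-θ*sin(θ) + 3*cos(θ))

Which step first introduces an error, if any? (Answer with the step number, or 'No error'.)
No error

All steps in this derivation are correct.
The final answer f'(θ) = θ**2*(-θ*sin(θ) + 3*cos(θ)) is valid.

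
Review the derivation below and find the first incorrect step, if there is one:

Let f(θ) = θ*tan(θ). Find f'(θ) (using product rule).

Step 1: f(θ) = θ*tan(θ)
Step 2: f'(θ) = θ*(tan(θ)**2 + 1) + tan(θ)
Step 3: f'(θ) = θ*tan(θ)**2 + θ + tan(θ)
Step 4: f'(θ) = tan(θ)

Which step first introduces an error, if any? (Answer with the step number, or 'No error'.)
Step 4

Step 4 is incorrect due to a dropped term.
The step shows: tan(θ)
The correct value should be: θ/cos(θ)**2 + tan(θ)

Explanation: A term was dropped: the term θ/cos(θ)**2 was incorrectly omitted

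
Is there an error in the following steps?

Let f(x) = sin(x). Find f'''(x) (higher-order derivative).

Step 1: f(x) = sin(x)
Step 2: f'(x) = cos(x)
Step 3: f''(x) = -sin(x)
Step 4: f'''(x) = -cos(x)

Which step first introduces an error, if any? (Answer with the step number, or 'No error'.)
No error

All steps in this derivation are correct.
The final answer f'''(x) = -cos(x) is valid.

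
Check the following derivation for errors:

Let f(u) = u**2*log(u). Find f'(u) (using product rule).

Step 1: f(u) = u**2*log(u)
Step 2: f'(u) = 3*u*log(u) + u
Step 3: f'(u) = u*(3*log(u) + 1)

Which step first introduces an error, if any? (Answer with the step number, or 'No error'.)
Step 2

Step 2 is incorrect due to a wrong coefficient.
The step shows: 3*u*log(u) + u
The correct value should be: 2*u*log(u) + u

Explanation: The coefficient 2 was incorrectly written as 3: the term 2*u*log(u) was incorrectly written as 3*u*log(u)
The later steps are derived from this incorrect expression, so the error originates in Step 2.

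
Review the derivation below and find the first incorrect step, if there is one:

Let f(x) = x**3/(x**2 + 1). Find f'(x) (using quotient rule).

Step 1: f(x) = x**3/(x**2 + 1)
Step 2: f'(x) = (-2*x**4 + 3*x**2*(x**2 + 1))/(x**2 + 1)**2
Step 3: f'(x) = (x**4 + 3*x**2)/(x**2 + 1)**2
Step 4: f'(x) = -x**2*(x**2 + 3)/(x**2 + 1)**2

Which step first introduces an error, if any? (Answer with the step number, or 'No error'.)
Step 4

Step 4 is incorrect due to a sign flip.
The step shows: -x**2*(x**2 + 3)/(x**2 + 1)**2
The correct value should be: x**2*(x**2 + 3)/(x**2 + 1)**2

Explanation: The sign of the whole expression was flipped: the term x**2*(x**2 + 3)/(x**2 + 1)**2 was incorrectly written as -x**2*(x**2 + 3)/(x**2 + 1)**2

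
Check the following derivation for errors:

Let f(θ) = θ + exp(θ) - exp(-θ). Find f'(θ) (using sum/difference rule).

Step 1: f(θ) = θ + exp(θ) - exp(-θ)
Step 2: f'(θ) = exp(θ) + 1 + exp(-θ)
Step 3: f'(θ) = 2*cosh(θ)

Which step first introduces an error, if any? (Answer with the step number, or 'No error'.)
Step 3

Step 3 is incorrect due to a dropped term.
The step shows: 2*cosh(θ)
The correct value should be: 2*cosh(θ) + 1

Explanation: A term was dropped: the term 1 was incorrectly omitted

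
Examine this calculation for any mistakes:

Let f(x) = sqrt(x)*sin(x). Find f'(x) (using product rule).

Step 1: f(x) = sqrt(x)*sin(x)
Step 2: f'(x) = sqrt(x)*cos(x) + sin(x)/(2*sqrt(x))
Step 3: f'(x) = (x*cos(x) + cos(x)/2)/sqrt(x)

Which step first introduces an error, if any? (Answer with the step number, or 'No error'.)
Step 3

Step 3 is incorrect due to a wrong trig function.
The step shows: (x*cos(x) + cos(x)/2)/sqrt(x)
The correct value should be: (x*cos(x) + sin(x)/2)/sqrt(x)

Explanation: sin(x) was incorrectly written as cos(x): the term (x*cos(x) + sin(x)/2)/sqrt(x) was incorrectly written as (x*cos(x) + cos(x)/2)/sqrt(x)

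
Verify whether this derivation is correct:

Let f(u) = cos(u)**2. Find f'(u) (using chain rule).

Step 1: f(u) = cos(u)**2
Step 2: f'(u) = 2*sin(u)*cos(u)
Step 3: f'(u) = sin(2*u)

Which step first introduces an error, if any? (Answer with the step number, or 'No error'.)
Step 2

Step 2 is incorrect due to a sign flip.
The step shows: 2*sin(u)*cos(u)
The correct value should be: -2*sin(u)*cos(u)

Explanation: The sign of the whole expression was flipped: the term -2*sin(u)*cos(u) was incorrectly written as 2*sin(u)*cos(u)
The later steps are derived from this incorrect expression, so the error originates in Step 2.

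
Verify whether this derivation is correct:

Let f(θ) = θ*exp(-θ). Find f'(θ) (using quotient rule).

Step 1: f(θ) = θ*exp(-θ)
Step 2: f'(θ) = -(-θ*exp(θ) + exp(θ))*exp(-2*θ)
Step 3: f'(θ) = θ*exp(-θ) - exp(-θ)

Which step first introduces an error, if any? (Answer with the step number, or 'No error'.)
Step 2

Step 2 is incorrect due to a sign flip.
The step shows: -(-θ*exp(θ) + exp(θ))*exp(-2*θ)
The correct value should be: (-θ*exp(θ) + exp(θ))*exp(-2*θ)

Explanation: The sign of the whole expression was flipped: the term (-θ*exp(θ) + exp(θ))*exp(-2*θ) was incorrectly written as -(-θ*exp(θ) + exp(θ))*exp(-2*θ)
The later steps are derived from this incorrect expression, so the error originates in Step 2.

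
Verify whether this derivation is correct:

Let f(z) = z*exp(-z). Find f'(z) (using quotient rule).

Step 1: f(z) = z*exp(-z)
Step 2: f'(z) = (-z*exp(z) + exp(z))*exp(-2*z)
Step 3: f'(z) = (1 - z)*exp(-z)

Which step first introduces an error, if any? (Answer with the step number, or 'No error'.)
No error

All steps in this derivation are correct.
The final answer f'(z) = (1 - z)*exp(-z) is valid.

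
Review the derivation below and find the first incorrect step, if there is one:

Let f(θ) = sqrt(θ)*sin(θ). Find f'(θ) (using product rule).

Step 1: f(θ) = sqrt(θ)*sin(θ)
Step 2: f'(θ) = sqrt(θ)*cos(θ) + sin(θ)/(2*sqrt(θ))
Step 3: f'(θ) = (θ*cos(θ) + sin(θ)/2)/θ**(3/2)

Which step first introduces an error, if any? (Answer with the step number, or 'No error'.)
Step 3

Step 3 is incorrect due to a wrong exponent.
The step shows: (θ*cos(θ) + sin(θ)/2)/θ**(3/2)
The correct value should be: (θ*cos(θ) + sin(θ)/2)/sqrt(θ)

Explanation: The exponent -1/2 on θ was incorrectly written as -3/2: the term (θ*cos(θ) + sin(θ)/2)/sqrt(θ) was incorrectly written as (θ*cos(θ) + sin(θ)/2)/θ**(3/2)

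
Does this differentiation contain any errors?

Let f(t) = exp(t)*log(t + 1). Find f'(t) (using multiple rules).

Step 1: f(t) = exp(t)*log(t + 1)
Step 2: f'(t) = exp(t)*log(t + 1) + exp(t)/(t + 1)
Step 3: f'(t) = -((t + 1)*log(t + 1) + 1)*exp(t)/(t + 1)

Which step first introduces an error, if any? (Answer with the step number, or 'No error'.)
Step 3

Step 3 is incorrect due to a sign flip.
The step shows: -((t + 1)*log(t + 1) + 1)*exp(t)/(t + 1)
The correct value should be: ((t + 1)*log(t + 1) + 1)*exp(t)/(t + 1)

Explanation: The sign of the whole expression was flipped: the term ((t + 1)*log(t + 1) + 1)*exp(t)/(t + 1) was incorrectly written as -((t + 1)*log(t + 1) + 1)*exp(t)/(t + 1)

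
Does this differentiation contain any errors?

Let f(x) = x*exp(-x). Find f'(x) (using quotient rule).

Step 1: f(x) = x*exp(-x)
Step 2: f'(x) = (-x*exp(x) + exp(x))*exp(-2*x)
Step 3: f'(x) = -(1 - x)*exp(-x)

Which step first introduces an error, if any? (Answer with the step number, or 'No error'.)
Step 3

Step 3 is incorrect due to a sign flip.
The step shows: -(1 - x)*exp(-x)
The correct value should be: (1 - x)*exp(-x)

Explanation: The sign of the whole expression was flipped: the term (1 - x)*exp(-x) was incorrectly written as -(1 - x)*exp(-x)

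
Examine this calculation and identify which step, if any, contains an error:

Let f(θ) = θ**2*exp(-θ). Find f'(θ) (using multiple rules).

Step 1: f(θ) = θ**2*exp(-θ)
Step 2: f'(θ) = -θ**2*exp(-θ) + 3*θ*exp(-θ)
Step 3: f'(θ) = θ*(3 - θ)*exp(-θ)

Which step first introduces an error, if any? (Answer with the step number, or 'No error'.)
Step 2

Step 2 is incorrect due to a wrong coefficient.
The step shows: -θ**2*exp(-θ) + 3*θ*exp(-θ)
The correct value should be: -θ**2*exp(-θ) + 2*θ*exp(-θ)

Explanation: The coefficient 2 was incorrectly written as 3: the term 2*θ*exp(-θ) was incorrectly written as 3*θ*exp(-θ)
The later steps are derived from this incorrect expression, so the error originates in Step 2.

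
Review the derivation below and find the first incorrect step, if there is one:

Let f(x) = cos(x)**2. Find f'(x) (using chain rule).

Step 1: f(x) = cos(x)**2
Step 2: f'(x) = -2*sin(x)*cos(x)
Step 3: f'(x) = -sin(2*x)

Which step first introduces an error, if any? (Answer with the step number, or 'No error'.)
No error

All steps in this derivation are correct.
The final answer f'(x) = -sin(2*x) is valid.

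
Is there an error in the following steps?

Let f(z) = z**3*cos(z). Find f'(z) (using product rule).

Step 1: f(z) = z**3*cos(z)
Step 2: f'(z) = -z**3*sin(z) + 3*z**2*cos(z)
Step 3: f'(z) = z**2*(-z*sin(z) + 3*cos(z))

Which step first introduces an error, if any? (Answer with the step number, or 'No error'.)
No error

All steps in this derivation are correct.
The final answer f'(z) = z**2*(-z*sin(z) + 3*cos(z)) is valid.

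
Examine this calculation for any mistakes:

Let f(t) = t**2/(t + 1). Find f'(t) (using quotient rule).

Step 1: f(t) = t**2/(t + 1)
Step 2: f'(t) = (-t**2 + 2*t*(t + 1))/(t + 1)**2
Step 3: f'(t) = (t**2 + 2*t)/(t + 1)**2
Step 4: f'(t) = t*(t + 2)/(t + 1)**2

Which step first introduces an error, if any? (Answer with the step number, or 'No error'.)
No error

All steps in this derivation are correct.
The final answer f'(t) = t*(t + 2)/(t + 1)**2 is valid.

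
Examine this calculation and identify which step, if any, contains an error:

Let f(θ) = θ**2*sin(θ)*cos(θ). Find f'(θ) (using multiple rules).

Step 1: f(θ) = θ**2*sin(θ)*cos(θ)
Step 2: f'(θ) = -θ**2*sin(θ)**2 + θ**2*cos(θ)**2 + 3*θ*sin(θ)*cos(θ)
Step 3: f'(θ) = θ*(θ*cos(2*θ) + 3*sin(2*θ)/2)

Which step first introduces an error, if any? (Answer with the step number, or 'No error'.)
Step 2

Step 2 is incorrect due to a wrong coefficient.
The step shows: -θ**2*sin(θ)**2 + θ**2*cos(θ)**2 + 3*θ*sin(θ)*cos(θ)
The correct value should be: -θ**2*sin(θ)**2 + θ**2*cos(θ)**2 + 2*θ*sin(θ)*cos(θ)

Explanation: The coefficient 2 was incorrectly written as 3: the term 2*θ*sin(θ)*cos(θ) was incorrectly written as 3*θ*sin(θ)*cos(θ)
The later steps are derived from this incorrect expression, so the error originates in Step 2.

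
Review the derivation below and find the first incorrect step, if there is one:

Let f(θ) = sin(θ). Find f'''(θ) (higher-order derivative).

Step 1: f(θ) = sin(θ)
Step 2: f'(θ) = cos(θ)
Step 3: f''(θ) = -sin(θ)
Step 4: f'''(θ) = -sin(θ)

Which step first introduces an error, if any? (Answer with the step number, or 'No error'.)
Step 4

Step 4 is incorrect due to a wrong trig function.
The step shows: -sin(θ)
The correct value should be: -cos(θ)

Explanation: cos(θ) was incorrectly written as sin(θ): the term -cos(θ) was incorrectly written as -sin(θ)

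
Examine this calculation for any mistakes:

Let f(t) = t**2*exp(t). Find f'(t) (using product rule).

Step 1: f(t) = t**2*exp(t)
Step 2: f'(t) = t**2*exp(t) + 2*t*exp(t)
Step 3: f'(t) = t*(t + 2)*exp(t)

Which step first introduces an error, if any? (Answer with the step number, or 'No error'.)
No error

All steps in this derivation are correct.
The final answer f'(t) = t*(t + 2)*exp(t) is valid.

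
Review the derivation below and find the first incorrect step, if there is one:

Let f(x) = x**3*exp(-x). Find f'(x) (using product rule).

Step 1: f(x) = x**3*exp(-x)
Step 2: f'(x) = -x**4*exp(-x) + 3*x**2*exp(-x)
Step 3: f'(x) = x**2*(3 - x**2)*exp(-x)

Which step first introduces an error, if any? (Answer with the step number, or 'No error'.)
Step 2

Step 2 is incorrect due to a wrong exponent.
The step shows: -x**4*exp(-x) + 3*x**2*exp(-x)
The correct value should be: -x**3*exp(-x) + 3*x**2*exp(-x)

Explanation: The exponent 3 on x was incorrectly written as 4: the term -x**3*exp(-x) was incorrectly written as -x**4*exp(-x)
The later steps are derived from this incorrect expression, so the error originates in Step 2.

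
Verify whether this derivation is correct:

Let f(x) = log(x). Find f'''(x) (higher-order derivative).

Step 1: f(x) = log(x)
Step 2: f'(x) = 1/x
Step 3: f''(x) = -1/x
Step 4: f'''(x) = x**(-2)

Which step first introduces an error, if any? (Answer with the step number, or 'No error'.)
Step 3

Step 3 is incorrect due to a wrong exponent.
The step shows: -1/x
The correct value should be: -1/x**2

Explanation: The exponent -2 on x was incorrectly written as -1: the term -1/x**2 was incorrectly written as -1/x
The later steps are derived from this incorrect expression, so the error originates in Step 3.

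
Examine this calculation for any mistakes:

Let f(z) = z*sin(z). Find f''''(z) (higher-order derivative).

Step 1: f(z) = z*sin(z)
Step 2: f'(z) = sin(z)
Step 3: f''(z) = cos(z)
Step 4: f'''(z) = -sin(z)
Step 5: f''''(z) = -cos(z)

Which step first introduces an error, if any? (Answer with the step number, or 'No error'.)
Step 2

Step 2 is incorrect due to a dropped term.
The step shows: sin(z)
The correct value should be: z*cos(z) + sin(z)

Explanation: A term was dropped: the term z*cos(z) was incorrectly omitted
The later steps are derived from this incorrect expression, so the error originates in Step 2.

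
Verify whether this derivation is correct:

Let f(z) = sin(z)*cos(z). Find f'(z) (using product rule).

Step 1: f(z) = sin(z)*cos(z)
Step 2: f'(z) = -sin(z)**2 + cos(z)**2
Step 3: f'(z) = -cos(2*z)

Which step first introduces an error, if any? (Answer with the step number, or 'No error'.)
Step 3

Step 3 is incorrect due to a sign flip.
The step shows: -cos(2*z)
The correct value should be: cos(2*z)

Explanation: The sign of the whole expression was flipped: the term cos(2*z) was incorrectly written as -cos(2*z)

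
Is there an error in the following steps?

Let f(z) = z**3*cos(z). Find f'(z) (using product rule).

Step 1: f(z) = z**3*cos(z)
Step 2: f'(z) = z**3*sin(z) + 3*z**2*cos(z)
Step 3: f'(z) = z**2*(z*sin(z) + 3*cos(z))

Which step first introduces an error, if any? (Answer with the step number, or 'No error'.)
Step 2

Step 2 is incorrect due to a sign flip.
The step shows: z**3*sin(z) + 3*z**2*cos(z)
The correct value should be: -z**3*sin(z) + 3*z**2*cos(z)

Explanation: The sign of one term was flipped: the term -z**3*sin(z) was incorrectly written as z**3*sin(z)
The later steps are derived from this incorrect expression, so the error originates in Step 2.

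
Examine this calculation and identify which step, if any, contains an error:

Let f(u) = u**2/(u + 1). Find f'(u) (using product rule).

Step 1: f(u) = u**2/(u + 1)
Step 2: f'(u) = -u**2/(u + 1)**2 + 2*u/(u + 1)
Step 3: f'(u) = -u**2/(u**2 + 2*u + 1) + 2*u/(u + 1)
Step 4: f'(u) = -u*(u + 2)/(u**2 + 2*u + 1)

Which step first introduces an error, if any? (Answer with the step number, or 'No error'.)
Step 4

Step 4 is incorrect due to a sign flip.
The step shows: -u*(u + 2)/(u**2 + 2*u + 1)
The correct value should be: u*(u + 2)/(u**2 + 2*u + 1)

Explanation: The sign of the whole expression was flipped: the term u*(u + 2)/(u**2 + 2*u + 1) was incorrectly written as -u*(u + 2)/(u**2 + 2*u + 1)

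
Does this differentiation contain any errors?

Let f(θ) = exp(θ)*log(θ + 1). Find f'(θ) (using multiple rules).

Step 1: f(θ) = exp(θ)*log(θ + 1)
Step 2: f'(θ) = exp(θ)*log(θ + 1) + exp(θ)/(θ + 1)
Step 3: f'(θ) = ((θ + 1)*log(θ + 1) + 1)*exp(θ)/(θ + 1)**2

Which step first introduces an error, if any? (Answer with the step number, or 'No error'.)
Step 3

Step 3 is incorrect due to a wrong exponent.
The step shows: ((θ + 1)*log(θ + 1) + 1)*exp(θ)/(θ + 1)**2
The correct value should be: ((θ + 1)*log(θ + 1) + 1)*exp(θ)/(θ + 1)

Explanation: The exponent -1 on θ + 1 was incorrectly written as -2: the term ((θ + 1)*log(θ + 1) + 1)*exp(θ)/(θ + 1) was incorrectly written as ((θ + 1)*log(θ + 1) + 1)*exp(θ)/(θ + 1)**2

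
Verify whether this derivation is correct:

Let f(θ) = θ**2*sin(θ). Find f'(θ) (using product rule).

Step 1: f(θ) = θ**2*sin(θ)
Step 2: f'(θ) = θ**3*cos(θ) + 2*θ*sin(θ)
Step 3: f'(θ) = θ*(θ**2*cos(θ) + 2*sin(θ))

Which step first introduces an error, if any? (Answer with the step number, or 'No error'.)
Step 2

Step 2 is incorrect due to a wrong exponent.
The step shows: θ**3*cos(θ) + 2*θ*sin(θ)
The correct value should be: θ**2*cos(θ) + 2*θ*sin(θ)

Explanation: The exponent 2 on θ was incorrectly written as 3: the term θ**2*cos(θ) was incorrectly written as θ**3*cos(θ)
The later steps are derived from this incorrect expression, so the error originates in Step 2.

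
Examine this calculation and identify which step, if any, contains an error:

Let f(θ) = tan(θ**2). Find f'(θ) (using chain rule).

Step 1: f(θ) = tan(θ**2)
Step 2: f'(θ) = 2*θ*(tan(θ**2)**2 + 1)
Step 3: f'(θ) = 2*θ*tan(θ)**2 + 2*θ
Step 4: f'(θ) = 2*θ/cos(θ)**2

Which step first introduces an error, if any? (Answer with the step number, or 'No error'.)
Step 3

Step 3 is incorrect due to a wrong exponent.
The step shows: 2*θ*tan(θ)**2 + 2*θ
The correct value should be: 2*θ*tan(θ**2)**2 + 2*θ

Explanation: The exponent 2 on θ was incorrectly written as 1: the term 2*θ*tan(θ**2)**2 was incorrectly written as 2*θ*tan(θ)**2
The later steps are derived from this incorrect expression, so the error originates in Step 3.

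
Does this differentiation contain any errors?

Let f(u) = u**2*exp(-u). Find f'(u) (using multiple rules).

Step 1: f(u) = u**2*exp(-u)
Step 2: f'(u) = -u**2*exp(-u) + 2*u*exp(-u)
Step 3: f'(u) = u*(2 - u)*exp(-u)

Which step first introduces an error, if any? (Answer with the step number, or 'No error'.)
No error

All steps in this derivation are correct.
The final answer f'(u) = u*(2 - u)*exp(-u) is valid.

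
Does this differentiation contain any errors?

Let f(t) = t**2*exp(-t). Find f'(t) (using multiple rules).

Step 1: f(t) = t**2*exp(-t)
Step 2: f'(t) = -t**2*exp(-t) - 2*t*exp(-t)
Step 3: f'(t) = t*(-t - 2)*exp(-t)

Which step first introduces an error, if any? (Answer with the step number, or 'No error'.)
Step 2

Step 2 is incorrect due to a sign flip.
The step shows: -t**2*exp(-t) - 2*t*exp(-t)
The correct value should be: -t**2*exp(-t) + 2*t*exp(-t)

Explanation: The sign of one term was flipped: the term 2*t*exp(-t) was incorrectly written as -2*t*exp(-t)
The later steps are derived from this incorrect expression, so the error originates in Step 2.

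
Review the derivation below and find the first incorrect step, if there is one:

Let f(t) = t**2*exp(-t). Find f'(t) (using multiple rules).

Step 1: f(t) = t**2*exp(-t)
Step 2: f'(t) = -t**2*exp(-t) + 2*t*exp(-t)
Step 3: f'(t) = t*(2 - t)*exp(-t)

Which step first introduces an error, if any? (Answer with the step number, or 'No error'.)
No error

All steps in this derivation are correct.
The final answer f'(t) = t*(2 - t)*exp(-t) is valid.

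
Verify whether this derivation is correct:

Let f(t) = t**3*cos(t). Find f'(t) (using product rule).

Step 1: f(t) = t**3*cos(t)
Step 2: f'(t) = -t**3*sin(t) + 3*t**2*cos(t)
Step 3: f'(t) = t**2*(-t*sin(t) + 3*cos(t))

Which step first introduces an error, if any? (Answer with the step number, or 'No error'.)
No error

All steps in this derivation are correct.
The final answer f'(t) = t**2*(-t*sin(t) + 3*cos(t)) is valid.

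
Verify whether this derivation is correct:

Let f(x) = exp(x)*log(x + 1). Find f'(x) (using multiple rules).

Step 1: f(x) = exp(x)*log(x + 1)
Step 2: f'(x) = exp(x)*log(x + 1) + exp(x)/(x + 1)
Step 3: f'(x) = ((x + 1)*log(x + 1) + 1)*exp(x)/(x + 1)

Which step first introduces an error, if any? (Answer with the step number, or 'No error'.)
No error

All steps in this derivation are correct.
The final answer f'(x) = ((x + 1)*log(x + 1) + 1)*exp(x)/(x + 1) is valid.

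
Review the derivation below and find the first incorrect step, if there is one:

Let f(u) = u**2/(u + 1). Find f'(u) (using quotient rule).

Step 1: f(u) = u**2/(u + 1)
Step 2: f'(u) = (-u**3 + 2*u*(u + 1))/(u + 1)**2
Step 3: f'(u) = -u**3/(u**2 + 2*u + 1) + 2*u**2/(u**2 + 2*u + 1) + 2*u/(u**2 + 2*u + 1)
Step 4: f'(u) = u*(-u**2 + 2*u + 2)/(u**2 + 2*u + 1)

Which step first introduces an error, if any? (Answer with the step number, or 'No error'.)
Step 2

Step 2 is incorrect due to a wrong exponent.
The step shows: (-u**3 + 2*u*(u + 1))/(u + 1)**2
The correct value should be: (-u**2 + 2*u*(u + 1))/(u + 1)**2

Explanation: The exponent 2 on u was incorrectly written as 3: the term (-u**2 + 2*u*(u + 1))/(u + 1)**2 was incorrectly written as (-u**3 + 2*u*(u + 1))/(u + 1)**2
The later steps are derived from this incorrect expression, so the error originates in Step 2.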